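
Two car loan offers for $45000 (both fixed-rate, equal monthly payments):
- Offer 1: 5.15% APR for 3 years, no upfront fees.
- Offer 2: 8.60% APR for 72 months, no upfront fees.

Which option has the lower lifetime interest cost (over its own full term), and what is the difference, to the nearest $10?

Offer 1 by $9,100

Offer 1: at 5.15% the monthly rate is 0.0042917, so the payment is 45,000 × 0.0042917 / (1 − 1.0042917^−36) = $1,351.72.
Total interest on Offer 1 = 36 × $1,351.72 − $45,000 = $3,661.92.
Offer 2: monthly rate = 8.6%/12 = 0.0071667; payment = 45,000 × 0.0071667 / (1 − (1+0.0071667)^−72) = $802.24.
Total interest on Offer 2 = 72 × $802.24 − $45,000 = $12,761.28.
Offer 1 is lower by $9,099.36.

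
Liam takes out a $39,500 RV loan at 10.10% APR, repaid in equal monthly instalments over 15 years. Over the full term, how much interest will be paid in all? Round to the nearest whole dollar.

Monthly rate = 10.1%/12 = 0.0084167; payment = 39,500 × 0.0084167 / (1 − (1+0.0084167)^−180) = $426.89.
Total paid = 180 × $426.89 = $76,840.20; interest = $76,840.20 − $39,500 = $37,340.20.

$37,340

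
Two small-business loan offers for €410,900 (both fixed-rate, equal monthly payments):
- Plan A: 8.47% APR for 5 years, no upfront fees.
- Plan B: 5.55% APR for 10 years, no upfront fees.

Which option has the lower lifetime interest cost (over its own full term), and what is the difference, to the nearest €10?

Plan A by €30,890

Plan A: at 8.47% the monthly rate is 0.0070583, so the payment is 410,900 × 0.0070583 / (1 − 1.0070583^−60) = €8,424.30.
Total interest on Plan A = 60 × €8,424.30 − €410,900 = €94,558.00.
Plan B: monthly rate = 5.55%/12 = 0.0046250; payment = 410,900 × 0.0046250 / (1 − (1+0.0046250)^−120) = €4,469.53.
Total interest on Plan B = 120 × €4,469.53 − €410,900 = €125,443.60.
Plan A is lower by €30,885.60.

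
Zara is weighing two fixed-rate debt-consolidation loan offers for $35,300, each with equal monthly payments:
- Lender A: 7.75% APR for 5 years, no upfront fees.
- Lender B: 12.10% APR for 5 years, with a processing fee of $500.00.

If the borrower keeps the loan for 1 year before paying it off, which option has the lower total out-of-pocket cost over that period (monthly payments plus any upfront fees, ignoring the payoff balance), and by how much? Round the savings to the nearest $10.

Lender A: at 7.75% the monthly rate is 0.0064583, so the payment is 35,300 × 0.0064583 / (1 − 1.0064583^−60) = $711.54.
Lender B: at 12.10% the monthly rate is 0.0100833, so the payment is 35,300 × 0.0100833 / (1 − 1.0100833^−60) = $787.01.
Over 12 months: Lender A costs 12 × $711.54 = $8,538.48; Lender B costs 12 × $787.01 + $500.00 = $9,944.12.
Lender A is cheaper by $9,944.12 − $8,538.48 = $1,405.64.

Lender A by $1,410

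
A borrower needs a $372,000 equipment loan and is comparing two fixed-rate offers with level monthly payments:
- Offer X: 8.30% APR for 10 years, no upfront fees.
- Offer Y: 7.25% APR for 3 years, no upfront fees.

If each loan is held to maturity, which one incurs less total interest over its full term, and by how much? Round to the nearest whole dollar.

Offer X: at 8.30% the monthly rate is 0.0069167, so the payment is 372,000 × 0.0069167 / (1 − 1.0069167^−120) = $4,572.57.
Total interest on Offer X = 120 × $4,572.57 − $372,000 = $176,708.40.
Offer Y: at 7.25% the monthly rate is 0.0060417, so the payment is 372,000 × 0.0060417 / (1 − 1.0060417^−36) = $11,528.85.
Total interest on Offer Y = 36 × $11,528.85 − $372,000 = $43,038.60.
Offer Y is lower by $133,669.80.

Offer Y by $133,670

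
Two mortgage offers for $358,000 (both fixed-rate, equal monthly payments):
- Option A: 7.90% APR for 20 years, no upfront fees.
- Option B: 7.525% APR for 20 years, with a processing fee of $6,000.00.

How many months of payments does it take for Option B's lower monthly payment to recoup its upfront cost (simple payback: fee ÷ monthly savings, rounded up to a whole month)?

Option A: at 7.90% the monthly rate is 0.0065833, so the payment is 358,000 × 0.0065833 / (1 − 1.0065833^−240) = $2,972.21.
Option B: at 7.525% the monthly rate is 0.0062708, so the payment is 358,000 × 0.0062708 / (1 − 1.0062708^−240) = $2,889.50.
Monthly savings = $2,972.21 − $2,889.50 = $82.71.
Break-even = $6,000.00 / $82.71 = 72.54 → 73 months.

73 months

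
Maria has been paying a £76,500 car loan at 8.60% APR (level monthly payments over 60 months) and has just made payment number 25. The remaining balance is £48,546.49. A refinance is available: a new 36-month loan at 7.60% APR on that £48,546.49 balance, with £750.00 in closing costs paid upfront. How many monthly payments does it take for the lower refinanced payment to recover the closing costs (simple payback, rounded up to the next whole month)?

Current payment = 76,500 × 8.6%/12 / (1 − (1+0.0071667)^−60) = £1,573.20.
Refinanced payment = 48,546.49 × 0.0063333 / (1 − (1+0.0063333)^−36) = £1,512.33.
Monthly savings = £1,573.20 − £1,512.33 = £60.87.
Break-even = £750.00 / £60.87 = 12.32 → 13 months.

13 months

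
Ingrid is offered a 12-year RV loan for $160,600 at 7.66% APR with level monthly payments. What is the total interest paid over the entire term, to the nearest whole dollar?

$85,441

At 7.66% the monthly rate is 0.0063833, so the payment is 160,600 × 0.0063833 / (1 − 1.0063833^−144) = $1,708.62.
Total paid = 144 × $1,708.62 = $246,041.28; interest = $246,041.28 − $160,600 = $85,441.28.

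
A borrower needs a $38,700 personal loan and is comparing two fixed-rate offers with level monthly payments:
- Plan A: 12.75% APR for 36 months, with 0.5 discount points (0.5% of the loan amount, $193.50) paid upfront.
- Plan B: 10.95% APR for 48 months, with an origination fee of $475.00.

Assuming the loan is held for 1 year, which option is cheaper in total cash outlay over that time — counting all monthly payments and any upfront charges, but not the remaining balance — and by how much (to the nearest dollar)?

Plan A: monthly rate = 12.75%/12 = 0.0106250; payment = 38,700 × 0.0106250 / (1 − (1+0.0106250)^−36) = $1,299.30.
Plan B: at 10.95% the monthly rate is 0.0091250, so the payment is 38,700 × 0.0091250 / (1 − 1.0091250^−48) = $999.28.
Over 12 months: Plan A costs 12 × $1,299.30 + $193.50 = $15,785.10; Plan B costs 12 × $999.28 + $475.00 = $12,466.36.
Plan B is cheaper by $15,785.10 − $12,466.36 = $3,318.74.

Plan B by $3,319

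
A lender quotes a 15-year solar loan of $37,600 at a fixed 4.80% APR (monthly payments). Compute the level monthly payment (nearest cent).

$293.44

At 4.80% the monthly rate is 0.0040000, so the payment is 37,600 × 0.0040000 / (1 − 1.0040000^−180) = $293.44.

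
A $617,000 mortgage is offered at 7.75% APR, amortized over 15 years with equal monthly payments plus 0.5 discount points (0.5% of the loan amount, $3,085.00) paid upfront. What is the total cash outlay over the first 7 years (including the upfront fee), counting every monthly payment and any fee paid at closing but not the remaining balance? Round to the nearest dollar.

Monthly rate = 7.75%/12 = 0.0064583; payment = 617,000 × 0.0064583 / (1 − (1+0.0064583)^−180) = $5,807.67.
Total outlay = 84 × $5,807.67 + $3,085.00 = $490,929.28.

$490,929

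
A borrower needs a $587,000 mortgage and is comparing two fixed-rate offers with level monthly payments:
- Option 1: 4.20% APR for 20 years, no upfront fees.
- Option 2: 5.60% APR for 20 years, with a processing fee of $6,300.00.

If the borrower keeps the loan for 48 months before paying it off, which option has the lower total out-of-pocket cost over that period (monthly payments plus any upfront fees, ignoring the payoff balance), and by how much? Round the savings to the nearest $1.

Option 1: at 4.20% the monthly rate is 0.0035000, so the payment is 587,000 × 0.0035000 / (1 − 1.0035000^−240) = $3,619.27.
Option 2: at 5.60% the monthly rate is 0.0046667, so the payment is 587,000 × 0.0046667 / (1 − 1.0046667^−240) = $4,071.12.
Over 48 months: Option 1 costs 48 × $3,619.27 = $173,724.96; Option 2 costs 48 × $4,071.12 + $6,300.00 = $201,713.76.
Option 1 is cheaper by $201,713.76 − $173,724.96 = $27,988.80.

Option 1 by $27,989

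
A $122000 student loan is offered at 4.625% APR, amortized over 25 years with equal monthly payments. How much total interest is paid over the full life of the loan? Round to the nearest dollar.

$84,040

Monthly rate = 4.625%/12 = 0.0038542; payment = 122,000 × 0.0038542 / (1 − (1+0.0038542)^−300) = $686.80.
Total paid = 300 × $686.80 = $206,040.00; interest = $206,040.00 − $122,000 = $84,040.00.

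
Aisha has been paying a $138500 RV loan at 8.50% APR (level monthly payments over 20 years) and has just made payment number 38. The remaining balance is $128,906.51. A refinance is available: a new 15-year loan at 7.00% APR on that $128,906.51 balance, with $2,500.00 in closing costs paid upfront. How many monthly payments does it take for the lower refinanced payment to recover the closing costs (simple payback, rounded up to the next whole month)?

Current payment = 138,500 × 8.5%/12 / (1 − (1+0.0070833)^−240) = $1,201.94.
Refinanced payment = 128,906.51 × 0.0058333 / (1 − (1+0.0058333)^−180) = $1,158.65.
Monthly savings = $1,201.94 − $1,158.65 = $43.29.
Break-even = $2,500.00 / $43.29 = 57.75 → 58 months.

58 months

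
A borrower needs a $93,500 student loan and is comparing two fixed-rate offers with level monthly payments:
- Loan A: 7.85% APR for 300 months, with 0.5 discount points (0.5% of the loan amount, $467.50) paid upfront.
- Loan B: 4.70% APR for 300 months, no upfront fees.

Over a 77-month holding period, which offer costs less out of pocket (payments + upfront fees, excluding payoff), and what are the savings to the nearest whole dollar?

Loan A: monthly rate = 7.85%/12 = 0.0065417; payment = 93,500 × 0.0065417 / (1 − (1+0.0065417)^−300) = $712.38.
Loan B: monthly rate = 4.7%/12 = 0.0039167; payment = 93,500 × 0.0039167 / (1 − (1+0.0039167)^−300) = $530.37.
Over 77 months: Loan A costs 77 × $712.38 + $467.50 = $55,320.76; Loan B costs 77 × $530.37 = $40,838.49.
Loan B is cheaper by $55,320.76 − $40,838.49 = $14,482.27.

Loan B by $14,482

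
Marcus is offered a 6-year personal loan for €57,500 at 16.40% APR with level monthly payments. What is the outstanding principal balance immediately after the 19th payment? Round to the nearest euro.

€47,292

With monthly rate i = 16.4%/12 = 0.0136667, the balance after k of n payments is P · [(1+i)^n − (1+i)^k] / [(1+i)^n − 1].
(1+0.0136667)^72 = 2.65736928 and (1+0.0136667)^19 = 1.29422011, so the balance is 57,500 × (2.65736928 − 1.29422011) / (2.65736928 − 1) = €47,292.46.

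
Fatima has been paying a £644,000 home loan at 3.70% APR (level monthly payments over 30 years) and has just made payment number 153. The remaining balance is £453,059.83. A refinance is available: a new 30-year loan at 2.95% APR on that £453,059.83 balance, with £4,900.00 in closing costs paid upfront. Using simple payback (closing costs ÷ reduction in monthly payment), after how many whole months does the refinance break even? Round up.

Current payment = 644,000 × 3.7%/12 / (1 − (1+0.0030833)^−360) = £2,964.22.
Refinanced payment = 453,059.83 × 0.0024583 / (1 − (1+0.0024583)^−360) = £1,897.92.
Monthly savings = £2,964.22 − £1,897.92 = £1,066.30.
Break-even = £4,900.00 / £1,066.30 = 4.60 → 5 months.

5 months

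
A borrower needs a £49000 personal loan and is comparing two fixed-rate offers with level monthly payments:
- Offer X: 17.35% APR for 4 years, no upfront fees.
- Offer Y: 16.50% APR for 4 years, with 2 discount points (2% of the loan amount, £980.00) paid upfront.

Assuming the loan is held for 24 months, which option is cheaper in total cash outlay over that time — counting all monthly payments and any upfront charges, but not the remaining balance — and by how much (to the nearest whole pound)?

Offer X: monthly rate = 17.35%/12 = 0.0144583; payment = 49,000 × 0.0144583 / (1 − (1+0.0144583)^−48) = £1,422.79.
Offer Y: monthly rate = 16.5%/12 = 0.0137500; payment = 49,000 × 0.0137500 / (1 − (1+0.0137500)^−48) = £1,401.25.
Over 24 months: Offer X costs 24 × £1,422.79 = £34,146.96; Offer Y costs 24 × £1,401.25 + £980.00 = £34,610.00.
Offer X is cheaper by £34,610.00 − £34,146.96 = £463.04.

Offer X by £463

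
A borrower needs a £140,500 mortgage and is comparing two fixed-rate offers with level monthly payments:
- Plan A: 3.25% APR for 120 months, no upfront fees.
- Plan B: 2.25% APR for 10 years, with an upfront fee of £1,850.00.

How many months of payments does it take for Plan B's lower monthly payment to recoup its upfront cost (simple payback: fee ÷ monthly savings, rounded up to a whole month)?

29 months

Plan A: monthly rate = 3.25%/12 = 0.0027083; payment = 140,500 × 0.0027083 / (1 − (1+0.0027083)^−120) = £1,372.95.
Plan B: monthly rate = 2.25%/12 = 0.0018750; payment = 140,500 × 0.0018750 / (1 − (1+0.0018750)^−120) = £1,308.58.
Monthly savings = £1,372.95 − £1,308.58 = £64.37.
Break-even = £1,850.00 / £64.37 = 28.74 → 29 months.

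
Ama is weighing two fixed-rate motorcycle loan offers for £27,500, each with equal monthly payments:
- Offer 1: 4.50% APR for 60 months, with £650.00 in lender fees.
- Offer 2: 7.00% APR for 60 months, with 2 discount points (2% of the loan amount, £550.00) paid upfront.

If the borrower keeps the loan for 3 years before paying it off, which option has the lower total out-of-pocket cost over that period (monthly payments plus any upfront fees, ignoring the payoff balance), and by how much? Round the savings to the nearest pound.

Offer 1: monthly rate = 4.5%/12 = 0.0037500; payment = 27,500 × 0.0037500 / (1 − (1+0.0037500)^−60) = £512.68.
Offer 2: monthly rate = 7%/12 = 0.0058333; payment = 27,500 × 0.0058333 / (1 − (1+0.0058333)^−60) = £544.53.
Over 36 months: Offer 1 costs 36 × £512.68 + £650.00 = £19,106.48; Offer 2 costs 36 × £544.53 + £550.00 = £20,153.08.
Offer 1 is cheaper by £20,153.08 − £19,106.48 = £1,046.60.

Offer 1 by £1,047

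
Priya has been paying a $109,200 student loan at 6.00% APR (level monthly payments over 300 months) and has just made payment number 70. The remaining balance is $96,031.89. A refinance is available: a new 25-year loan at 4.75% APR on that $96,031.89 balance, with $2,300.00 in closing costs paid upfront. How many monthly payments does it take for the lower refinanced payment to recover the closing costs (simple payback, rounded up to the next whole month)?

Current payment = 109,200 × 6%/12 / (1 − (1+0.0050000)^−300) = $703.58.
Refinanced payment = 96,031.89 × 0.0039583 / (1 − (1+0.0039583)^−300) = $547.49.
Monthly savings = $703.58 − $547.49 = $156.09.
Break-even = $2,300.00 / $156.09 = 14.74 → 15 months.

15 months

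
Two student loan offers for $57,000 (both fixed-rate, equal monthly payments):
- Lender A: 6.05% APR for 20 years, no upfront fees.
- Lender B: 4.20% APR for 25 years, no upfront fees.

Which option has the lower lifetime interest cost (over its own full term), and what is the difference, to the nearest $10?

Lender A: monthly rate = 6.05%/12 = 0.0050417; payment = 57,000 × 0.0050417 / (1 − (1+0.0050417)^−240) = $410.01.
Total interest on Lender A = 240 × $410.01 − $57,000 = $41,402.40.
Lender B: monthly rate = 4.2%/12 = 0.0035000; payment = 57,000 × 0.0035000 / (1 − (1+0.0035000)^−300) = $307.20.
Total interest on Lender B = 300 × $307.20 − $57,000 = $35,160.00.
Lender B is lower by $6,242.40.

Lender B by $6,240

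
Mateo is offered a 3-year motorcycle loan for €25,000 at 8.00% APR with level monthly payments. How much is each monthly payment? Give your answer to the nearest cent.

At 8.00% the monthly rate is 0.0066667, so the payment is 25,000 × 0.0066667 / (1 − 1.0066667^−36) = €783.41.

€783.41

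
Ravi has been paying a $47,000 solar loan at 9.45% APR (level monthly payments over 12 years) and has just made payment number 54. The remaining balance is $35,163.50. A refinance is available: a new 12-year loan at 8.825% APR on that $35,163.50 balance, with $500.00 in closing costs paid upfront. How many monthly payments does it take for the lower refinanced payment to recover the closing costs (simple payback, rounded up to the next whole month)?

Current payment = 47,000 × 9.45%/12 / (1 − (1+0.0078750)^−144) = $546.86.
Refinanced payment = 35,163.50 × 0.0073542 / (1 − (1+0.0073542)^−144) = $396.71.
Monthly savings = $546.86 − $396.71 = $150.15.
Break-even = $500.00 / $150.15 = 3.33 → 4 months.

4 months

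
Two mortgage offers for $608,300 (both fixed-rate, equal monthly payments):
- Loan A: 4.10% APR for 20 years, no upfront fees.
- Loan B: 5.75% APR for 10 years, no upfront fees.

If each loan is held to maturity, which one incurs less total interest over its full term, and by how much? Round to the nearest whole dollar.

Loan B by $91,123

Loan A: monthly rate = 4.1%/12 = 0.0034167; payment = 608,300 × 0.0034167 / (1 − (1+0.0034167)^−240) = $3,718.31.
Total interest on Loan A = 240 × $3,718.31 − $608,300 = $284,094.40.
Loan B: monthly rate = 5.75%/12 = 0.0047917; payment = 608,300 × 0.0047917 / (1 − (1+0.0047917)^−120) = $6,677.26.
Total interest on Loan B = 120 × $6,677.26 − $608,300 = $192,971.20.
Loan B is lower by $91,123.20.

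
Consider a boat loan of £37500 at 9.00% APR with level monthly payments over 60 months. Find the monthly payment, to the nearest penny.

Monthly rate = 9%/12 = 0.0075000; payment = 37,500 × 0.0075000 / (1 − (1+0.0075000)^−60) = £778.44.

£778.44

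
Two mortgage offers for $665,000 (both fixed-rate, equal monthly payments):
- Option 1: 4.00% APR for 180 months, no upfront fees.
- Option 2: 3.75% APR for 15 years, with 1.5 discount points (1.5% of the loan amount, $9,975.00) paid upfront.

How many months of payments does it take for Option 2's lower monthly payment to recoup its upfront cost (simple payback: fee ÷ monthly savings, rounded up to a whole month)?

121 months

Option 1: monthly rate = 4%/12 = 0.0033333; payment = 665,000 × 0.0033333 / (1 − (1+0.0033333)^−180) = $4,918.92.
Option 2: monthly rate = 3.75%/12 = 0.0031250; payment = 665,000 × 0.0031250 / (1 − (1+0.0031250)^−180) = $4,836.03.
Monthly savings = $4,918.92 − $4,836.03 = $82.89.
Break-even = $9,975.00 / $82.89 = 120.34 → 121 months.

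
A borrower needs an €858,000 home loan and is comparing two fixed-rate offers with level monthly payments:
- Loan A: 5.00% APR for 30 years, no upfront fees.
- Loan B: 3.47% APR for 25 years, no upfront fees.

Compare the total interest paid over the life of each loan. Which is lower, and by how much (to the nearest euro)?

Loan B by €373,667

Loan A: at 5.00% the monthly rate is 0.0041667, so the payment is 858,000 × 0.0041667 / (1 − 1.0041667^−360) = €4,605.93.
Total interest on Loan A = 360 × €4,605.93 − €858,000 = €800,134.80.
Loan B: at 3.47% the monthly rate is 0.0028917, so the payment is 858,000 × 0.0028917 / (1 − 1.0028917^−300) = €4,281.56.
Total interest on Loan B = 300 × €4,281.56 − €858,000 = €426,468.00.
Loan B is lower by €373,666.80.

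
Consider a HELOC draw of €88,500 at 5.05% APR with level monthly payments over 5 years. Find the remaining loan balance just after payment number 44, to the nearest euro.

With monthly rate i = 5.05%/12 = 0.0042083, the balance after k of n payments is P · [(1+i)^n − (1+i)^k] / [(1+i)^n − 1].
(1+0.0042083)^60 = 1.28655768 and (1+0.0042083)^44 = 1.20295152, so the balance is 88,500 × (1.28655768 − 1.20295152) / (1.28655768 − 1) = €25,820.79.

€25,821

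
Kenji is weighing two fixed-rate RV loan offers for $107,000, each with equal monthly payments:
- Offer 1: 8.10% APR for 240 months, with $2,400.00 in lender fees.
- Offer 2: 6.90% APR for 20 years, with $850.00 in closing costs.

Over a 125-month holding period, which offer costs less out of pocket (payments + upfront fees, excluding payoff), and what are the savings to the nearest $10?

Offer 2 by $11,360

Offer 1: monthly rate = 8.1%/12 = 0.0067500; payment = 107,000 × 0.0067500 / (1 − (1+0.0067500)^−240) = $901.66.
Offer 2: at 6.90% the monthly rate is 0.0057500, so the payment is 107,000 × 0.0057500 / (1 − 1.0057500^−240) = $823.16.
Over 125 months: Offer 1 costs 125 × $901.66 + $2,400.00 = $115,107.50; Offer 2 costs 125 × $823.16 + $850.00 = $103,745.00.
Offer 2 is cheaper by $115,107.50 − $103,745.00 = $11,362.50.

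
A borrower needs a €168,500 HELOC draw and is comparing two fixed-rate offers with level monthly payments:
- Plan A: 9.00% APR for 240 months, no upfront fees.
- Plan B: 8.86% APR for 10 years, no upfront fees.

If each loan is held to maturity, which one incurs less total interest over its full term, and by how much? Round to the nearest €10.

Plan B by €109,240

Plan A: monthly rate = 9%/12 = 0.0075000; payment = 168,500 × 0.0075000 / (1 − (1+0.0075000)^−240) = €1,516.04.
Total interest on Plan A = 240 × €1,516.04 − €168,500 = €195,349.60.
Plan B: monthly rate = 8.86%/12 = 0.0073833; payment = 168,500 × 0.0073833 / (1 − (1+0.0073833)^−120) = €2,121.74.
Total interest on Plan B = 120 × €2,121.74 − €168,500 = €86,108.80.
Plan B is lower by €109,240.80.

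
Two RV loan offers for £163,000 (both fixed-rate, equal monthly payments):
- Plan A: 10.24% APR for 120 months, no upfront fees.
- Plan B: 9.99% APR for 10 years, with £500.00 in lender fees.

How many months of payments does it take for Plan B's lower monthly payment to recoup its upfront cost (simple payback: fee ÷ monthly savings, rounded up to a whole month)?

23 months

Plan A: monthly rate = 10.24%/12 = 0.0085333; payment = 163,000 × 0.0085333 / (1 − (1+0.0085333)^−120) = £2,175.78.
Plan B: at 9.99% the monthly rate is 0.0083250, so the payment is 163,000 × 0.0083250 / (1 − 1.0083250^−120) = £2,153.15.
Monthly savings = £2,175.78 − £2,153.15 = £22.63.
Break-even = £500.00 / £22.63 = 22.09 → 23 months.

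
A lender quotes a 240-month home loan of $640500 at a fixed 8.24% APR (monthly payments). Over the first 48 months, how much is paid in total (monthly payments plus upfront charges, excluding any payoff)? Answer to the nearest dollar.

At 8.24% the monthly rate is 0.0068667, so the payment is 640,500 × 0.0068667 / (1 − 1.0068667^−240) = $5,453.46.
Total outlay = 48 × $5,453.46 = $261,766.08.

$261,766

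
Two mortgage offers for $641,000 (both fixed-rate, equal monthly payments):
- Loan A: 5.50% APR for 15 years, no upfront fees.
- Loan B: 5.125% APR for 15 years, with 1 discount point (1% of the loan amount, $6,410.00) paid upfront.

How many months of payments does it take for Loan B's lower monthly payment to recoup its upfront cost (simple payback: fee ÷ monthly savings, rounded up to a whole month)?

Loan A: monthly rate = 5.5%/12 = 0.0045833; payment = 641,000 × 0.0045833 / (1 − (1+0.0045833)^−180) = $5,237.50.
Loan B: monthly rate = 5.125%/12 = 0.0042708; payment = 641,000 × 0.0042708 / (1 − (1+0.0042708)^−180) = $5,110.82.
Monthly savings = $5,237.50 − $5,110.82 = $126.68.
Break-even = $6,410.00 / $126.68 = 50.60 → 51 months.

51 months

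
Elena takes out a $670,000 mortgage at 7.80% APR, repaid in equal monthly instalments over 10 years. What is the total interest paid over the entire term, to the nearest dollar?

Monthly rate = 7.8%/12 = 0.0065000; payment = 670,000 × 0.0065000 / (1 − (1+0.0065000)^−120) = $8,058.32.
Total paid = 120 × $8,058.32 = $966,998.40; interest = $966,998.40 − $670,000 = $296,998.40.

$296,998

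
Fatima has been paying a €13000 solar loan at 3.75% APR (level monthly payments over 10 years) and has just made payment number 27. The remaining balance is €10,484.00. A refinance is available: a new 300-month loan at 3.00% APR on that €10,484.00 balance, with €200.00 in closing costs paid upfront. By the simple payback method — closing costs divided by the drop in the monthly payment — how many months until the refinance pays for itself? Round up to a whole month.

3 months

Current payment = 13,000 × 3.75%/12 / (1 − (1+0.0031250)^−120) = €130.08.
Refinanced payment = 10,484.00 × 0.0025000 / (1 − (1+0.0025000)^−300) = €49.72.
Monthly savings = €130.08 − €49.72 = €80.36.
Break-even = €200.00 / €80.36 = 2.49 → 3 months.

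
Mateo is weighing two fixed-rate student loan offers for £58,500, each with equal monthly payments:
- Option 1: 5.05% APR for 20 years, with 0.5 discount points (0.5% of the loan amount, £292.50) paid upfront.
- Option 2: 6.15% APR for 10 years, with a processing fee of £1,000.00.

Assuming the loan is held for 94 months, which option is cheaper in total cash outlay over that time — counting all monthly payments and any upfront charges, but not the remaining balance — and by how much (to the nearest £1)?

Option 1 by £25,730

Option 1: monthly rate = 5.05%/12 = 0.0042083; payment = 58,500 × 0.0042083 / (1 − (1+0.0042083)^−240) = £387.69.
Option 2: monthly rate = 6.15%/12 = 0.0051250; payment = 58,500 × 0.0051250 / (1 − (1+0.0051250)^−120) = £653.89.
Over 94 months: Option 1 costs 94 × £387.69 + £292.50 = £36,735.36; Option 2 costs 94 × £653.89 + £1,000.00 = £62,465.66.
Option 1 is cheaper by £62,465.66 − £36,735.36 = £25,730.30.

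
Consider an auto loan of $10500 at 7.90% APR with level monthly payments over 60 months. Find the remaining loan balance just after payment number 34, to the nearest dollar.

With monthly rate i = 7.9%/12 = 0.0065833, the balance after k of n payments is P · [(1+i)^n − (1+i)^k] / [(1+i)^n − 1].
(1+0.0065833)^60 = 1.48246385 and (1+0.0065833)^34 = 1.24994527, so the balance is 10,500 × (1.48246385 − 1.24994527) / (1.48246385 − 1) = $5,060.37.

$5,060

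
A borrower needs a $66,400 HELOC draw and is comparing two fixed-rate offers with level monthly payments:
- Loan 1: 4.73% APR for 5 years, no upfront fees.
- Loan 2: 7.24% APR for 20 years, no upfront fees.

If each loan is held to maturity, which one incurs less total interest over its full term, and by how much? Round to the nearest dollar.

Loan 1 by $51,167

Loan 1: monthly rate = 4.73%/12 = 0.0039417; payment = 66,400 × 0.0039417 / (1 − (1+0.0039417)^−60) = $1,244.85.
Total interest on Loan 1 = 60 × $1,244.85 − $66,400 = $8,291.00.
Loan 2: monthly rate = 7.24%/12 = 0.0060333; payment = 66,400 × 0.0060333 / (1 − (1+0.0060333)^−240) = $524.41.
Total interest on Loan 2 = 240 × $524.41 − $66,400 = $59,458.40.
Loan 1 is lower by $51,167.40.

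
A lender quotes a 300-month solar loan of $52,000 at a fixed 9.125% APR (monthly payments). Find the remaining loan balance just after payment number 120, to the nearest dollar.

$43,147

With monthly rate i = 9.125%/12 = 0.0076042, the balance after k of n payments is P · [(1+i)^n − (1+i)^k] / [(1+i)^n − 1].
(1+0.0076042)^300 = 9.70479621 and (1+0.0076042)^120 = 2.48195880, so the balance is 52,000 × (9.70479621 − 2.48195880) / (9.70479621 − 1) = $43,147.20.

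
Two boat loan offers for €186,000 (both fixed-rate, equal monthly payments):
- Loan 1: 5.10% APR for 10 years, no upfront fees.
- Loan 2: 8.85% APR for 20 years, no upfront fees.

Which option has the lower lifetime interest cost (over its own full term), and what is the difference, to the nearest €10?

Loan 1: monthly rate = 5.1%/12 = 0.0042500; payment = 186,000 × 0.0042500 / (1 − (1+0.0042500)^−120) = €1,981.92.
Total interest on Loan 1 = 120 × €1,981.92 − €186,000 = €51,830.40.
Loan 2: at 8.85% the monthly rate is 0.0073750, so the payment is 186,000 × 0.0073750 / (1 − 1.0073750^−240) = €1,655.59.
Total interest on Loan 2 = 240 × €1,655.59 − €186,000 = €211,341.60.
Loan 1 is lower by €159,511.20.

Loan 1 by €159,510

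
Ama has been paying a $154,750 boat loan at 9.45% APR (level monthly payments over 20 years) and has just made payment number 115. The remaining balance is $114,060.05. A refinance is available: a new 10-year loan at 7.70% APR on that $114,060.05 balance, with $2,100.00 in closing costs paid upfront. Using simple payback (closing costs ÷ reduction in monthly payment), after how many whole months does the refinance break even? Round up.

30 months

Current payment = 154,750 × 9.45%/12 / (1 − (1+0.0078750)^−240) = $1,437.42.
Refinanced payment = 114,060.05 × 0.0064167 / (1 − (1+0.0064167)^−120) = $1,365.85.
Monthly savings = $1,437.42 − $1,365.85 = $71.57.
Break-even = $2,100.00 / $71.57 = 29.34 → 30 months.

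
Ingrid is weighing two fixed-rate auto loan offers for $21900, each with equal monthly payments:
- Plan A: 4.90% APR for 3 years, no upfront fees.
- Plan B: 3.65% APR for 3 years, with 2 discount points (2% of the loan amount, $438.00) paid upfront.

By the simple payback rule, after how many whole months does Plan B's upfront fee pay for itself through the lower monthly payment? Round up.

36 months

Plan A: monthly rate = 4.9%/12 = 0.0040833; payment = 21,900 × 0.0040833 / (1 − (1+0.0040833)^−36) = $655.38.
Plan B: at 3.65% the monthly rate is 0.0030417, so the payment is 21,900 × 0.0030417 / (1 − 1.0030417^−36) = $643.17.
Monthly savings = $655.38 − $643.17 = $12.21.
Break-even = $438.00 / $12.21 = 35.87 → 36 months.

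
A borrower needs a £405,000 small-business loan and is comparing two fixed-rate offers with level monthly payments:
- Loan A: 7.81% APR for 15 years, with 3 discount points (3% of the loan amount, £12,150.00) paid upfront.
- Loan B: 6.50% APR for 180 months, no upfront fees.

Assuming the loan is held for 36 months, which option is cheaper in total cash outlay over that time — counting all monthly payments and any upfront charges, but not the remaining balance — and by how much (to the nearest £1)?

Loan B by £22,882

Loan A: at 7.81% the monthly rate is 0.0065083, so the payment is 405,000 × 0.0065083 / (1 − 1.0065083^−180) = £3,826.10.
Loan B: at 6.50% the monthly rate is 0.0054167, so the payment is 405,000 × 0.0054167 / (1 − 1.0054167^−180) = £3,527.98.
Over 36 months: Loan A costs 36 × £3,826.10 + £12,150.00 = £149,889.60; Loan B costs 36 × £3,527.98 = £127,007.28.
Loan B is cheaper by £149,889.60 − £127,007.28 = £22,882.32.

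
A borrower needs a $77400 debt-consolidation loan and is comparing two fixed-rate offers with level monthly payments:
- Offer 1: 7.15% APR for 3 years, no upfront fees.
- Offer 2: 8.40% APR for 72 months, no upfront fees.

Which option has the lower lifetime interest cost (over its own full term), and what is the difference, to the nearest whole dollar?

Offer 1 by $12,574

Offer 1: monthly rate = 7.15%/12 = 0.0059583; payment = 77,400 × 0.0059583 / (1 − (1+0.0059583)^−36) = $2,395.20.
Total interest on Offer 1 = 36 × $2,395.20 − $77,400 = $8,827.20.
Offer 2: at 8.40% the monthly rate is 0.0070000, so the payment is 77,400 × 0.0070000 / (1 − 1.0070000^−72) = $1,372.24.
Total interest on Offer 2 = 72 × $1,372.24 − $77,400 = $21,401.28.
Offer 1 is lower by $12,574.08.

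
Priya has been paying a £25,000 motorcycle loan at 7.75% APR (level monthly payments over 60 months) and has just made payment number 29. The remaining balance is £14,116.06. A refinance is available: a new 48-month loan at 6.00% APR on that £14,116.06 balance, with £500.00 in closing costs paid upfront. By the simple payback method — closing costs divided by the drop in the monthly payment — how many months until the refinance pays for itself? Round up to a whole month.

Current payment = 25,000 × 7.75%/12 / (1 − (1+0.0064583)^−60) = £503.92.
Refinanced payment = 14,116.06 × 0.0050000 / (1 − (1+0.0050000)^−48) = £331.52.
Monthly savings = £503.92 − £331.52 = £172.40.
Break-even = £500.00 / £172.40 = 2.90 → 3 months.

3 months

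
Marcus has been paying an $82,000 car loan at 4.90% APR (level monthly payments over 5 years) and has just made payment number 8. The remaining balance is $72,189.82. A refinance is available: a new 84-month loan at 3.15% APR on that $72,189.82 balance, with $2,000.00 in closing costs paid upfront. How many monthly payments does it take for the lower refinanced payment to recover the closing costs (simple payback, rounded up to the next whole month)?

Current payment = 82,000 × 4.9%/12 / (1 − (1+0.0040833)^−60) = $1,543.69.
Refinanced payment = 72,189.82 × 0.0026250 / (1 − (1+0.0026250)^−84) = $958.75.
Monthly savings = $1,543.69 − $958.75 = $584.94.
Break-even = $2,000.00 / $584.94 = 3.42 → 4 months.

4 months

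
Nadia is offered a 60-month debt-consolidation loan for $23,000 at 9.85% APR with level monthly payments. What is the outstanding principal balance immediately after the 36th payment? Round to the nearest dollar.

With monthly rate i = 9.85%/12 = 0.0082083, the balance after k of n payments is P · [(1+i)^n − (1+i)^k] / [(1+i)^n − 1].
(1+0.0082083)^60 = 1.63311575 and (1+0.0082083)^36 = 1.34217820, so the balance is 23,000 × (1.63311575 − 1.34217820) / (1.63311575 − 1) = $10,569.26.

$10,569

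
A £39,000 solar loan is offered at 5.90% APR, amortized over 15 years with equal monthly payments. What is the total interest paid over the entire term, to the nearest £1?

£19,860

At 5.90% the monthly rate is 0.0049167, so the payment is 39,000 × 0.0049167 / (1 − 1.0049167^−180) = £327.00.
Total paid = 180 × £327.00 = £58,860.00; interest = £58,860.00 − £39,000 = £19,860.00.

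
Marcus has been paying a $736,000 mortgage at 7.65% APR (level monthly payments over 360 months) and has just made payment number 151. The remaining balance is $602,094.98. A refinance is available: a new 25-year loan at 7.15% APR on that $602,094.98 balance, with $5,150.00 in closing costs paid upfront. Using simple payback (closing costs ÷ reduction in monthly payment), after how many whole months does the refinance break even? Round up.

6 months

Current payment = 736,000 × 7.65%/12 / (1 − (1+0.0063750)^−360) = $5,222.03.
Refinanced payment = 602,094.98 × 0.0059583 / (1 − (1+0.0059583)^−300) = $4,313.27.
Monthly savings = $5,222.03 − $4,313.27 = $908.76.
Break-even = $5,150.00 / $908.76 = 5.67 → 6 months.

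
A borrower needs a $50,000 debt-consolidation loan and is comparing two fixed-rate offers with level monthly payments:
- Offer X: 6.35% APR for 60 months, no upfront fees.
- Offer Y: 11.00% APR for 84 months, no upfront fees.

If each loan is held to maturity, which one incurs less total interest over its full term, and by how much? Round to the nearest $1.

Offer X by $13,426

Offer X: monthly rate = 6.35%/12 = 0.0052917; payment = 50,000 × 0.0052917 / (1 − (1+0.0052917)^−60) = $974.80.
Total interest on Offer X = 60 × $974.80 − $50,000 = $8,488.00.
Offer Y: at 11.00% the monthly rate is 0.0091667, so the payment is 50,000 × 0.0091667 / (1 − 1.0091667^−84) = $856.12.
Total interest on Offer Y = 84 × $856.12 − $50,000 = $21,914.08.
Offer X is lower by $13,426.08.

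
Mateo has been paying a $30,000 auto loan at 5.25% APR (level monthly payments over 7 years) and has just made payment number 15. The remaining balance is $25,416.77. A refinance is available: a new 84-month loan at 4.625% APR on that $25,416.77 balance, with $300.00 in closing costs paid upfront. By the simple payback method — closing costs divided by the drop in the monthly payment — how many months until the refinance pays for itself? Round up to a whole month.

Current payment = 30,000 × 5.25%/12 / (1 − (1+0.0043750)^−84) = $427.55.
Refinanced payment = 25,416.77 × 0.0038542 / (1 − (1+0.0038542)^−84) = $354.78.
Monthly savings = $427.55 − $354.78 = $72.77.
Break-even = $300.00 / $72.77 = 4.12 → 5 months.

5 months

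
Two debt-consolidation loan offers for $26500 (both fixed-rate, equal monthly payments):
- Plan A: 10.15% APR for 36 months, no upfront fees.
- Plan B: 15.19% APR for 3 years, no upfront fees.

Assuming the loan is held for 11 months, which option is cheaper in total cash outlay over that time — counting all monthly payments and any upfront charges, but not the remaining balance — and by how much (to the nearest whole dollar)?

Plan A by $706

Plan A: at 10.15% the monthly rate is 0.0084583, so the payment is 26,500 × 0.0084583 / (1 − 1.0084583^−36) = $856.95.
Plan B: at 15.19% the monthly rate is 0.0126583, so the payment is 26,500 × 0.0126583 / (1 − 1.0126583^−36) = $921.10.
Over 11 months: Plan A costs 11 × $856.95 = $9,426.45; Plan B costs 11 × $921.10 = $10,132.10.
Plan A is cheaper by $10,132.10 − $9,426.45 = $705.65.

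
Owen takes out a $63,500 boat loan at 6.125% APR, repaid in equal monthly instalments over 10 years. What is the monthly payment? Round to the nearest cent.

$708.97

Monthly rate = 6.125%/12 = 0.0051042; payment = 63,500 × 0.0051042 / (1 − (1+0.0051042)^−120) = $708.97.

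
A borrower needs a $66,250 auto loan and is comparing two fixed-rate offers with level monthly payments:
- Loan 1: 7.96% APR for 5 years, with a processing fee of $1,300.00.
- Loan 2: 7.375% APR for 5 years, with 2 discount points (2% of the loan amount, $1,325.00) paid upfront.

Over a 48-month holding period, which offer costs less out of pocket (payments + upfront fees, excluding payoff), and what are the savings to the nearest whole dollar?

Loan 1: monthly rate = 7.96%/12 = 0.0066333; payment = 66,250 × 0.0066333 / (1 − (1+0.0066333)^−60) = $1,342.04.
Loan 2: monthly rate = 7.375%/12 = 0.0061458; payment = 66,250 × 0.0061458 / (1 − (1+0.0061458)^−60) = $1,323.58.
Over 48 months: Loan 1 costs 48 × $1,342.04 + $1,300.00 = $65,717.92; Loan 2 costs 48 × $1,323.58 + $1,325.00 = $64,856.84.
Loan 2 is cheaper by $65,717.92 − $64,856.84 = $861.08.

Loan 2 by $861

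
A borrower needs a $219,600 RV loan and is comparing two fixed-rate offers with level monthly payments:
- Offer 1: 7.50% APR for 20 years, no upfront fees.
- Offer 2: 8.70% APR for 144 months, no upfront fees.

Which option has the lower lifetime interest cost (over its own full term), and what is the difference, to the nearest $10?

Offer 1: at 7.50% the monthly rate is 0.0062500, so the payment is 219,600 × 0.0062500 / (1 − 1.0062500^−240) = $1,769.08.
Total interest on Offer 1 = 240 × $1,769.08 − $219,600 = $204,979.20.
Offer 2: at 8.70% the monthly rate is 0.0072500, so the payment is 219,600 × 0.0072500 / (1 − 1.0072500^−144) = $2,462.16.
Total interest on Offer 2 = 144 × $2,462.16 − $219,600 = $134,951.04.
Offer 2 is lower by $70,028.16.

Offer 2 by $70,030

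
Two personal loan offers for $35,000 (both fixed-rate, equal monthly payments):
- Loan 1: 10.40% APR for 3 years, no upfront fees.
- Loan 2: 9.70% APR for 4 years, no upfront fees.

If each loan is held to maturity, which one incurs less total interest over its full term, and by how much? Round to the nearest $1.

Loan 1 by $1,474

Loan 1: at 10.40% the monthly rate is 0.0086667, so the payment is 35,000 × 0.0086667 / (1 − 1.0086667^−36) = $1,135.94.
Total interest on Loan 1 = 36 × $1,135.94 − $35,000 = $5,893.84.
Loan 2: monthly rate = 9.7%/12 = 0.0080833; payment = 35,000 × 0.0080833 / (1 − (1+0.0080833)^−48) = $882.66.
Total interest on Loan 2 = 48 × $882.66 − $35,000 = $7,367.68.
Loan 1 is lower by $1,473.84.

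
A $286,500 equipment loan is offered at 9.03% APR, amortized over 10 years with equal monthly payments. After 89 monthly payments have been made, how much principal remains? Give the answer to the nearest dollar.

With monthly rate i = 9.03%/12 = 0.0075250, the balance after k of n payments is P · [(1+i)^n − (1+i)^k] / [(1+i)^n − 1].
(1+0.0075250)^120 = 2.45866719 and (1+0.0075250)^89 = 1.94880766, so the balance is 286,500 × (2.45866719 − 1.94880766) / (2.45866719 − 1) = $100,142.62.

$100,143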